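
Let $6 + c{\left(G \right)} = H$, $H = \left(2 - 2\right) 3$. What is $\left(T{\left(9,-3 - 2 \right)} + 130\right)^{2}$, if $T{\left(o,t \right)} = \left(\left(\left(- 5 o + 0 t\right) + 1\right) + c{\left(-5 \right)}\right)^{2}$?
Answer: $6916900$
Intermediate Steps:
$H = 0$ ($H = 0 \cdot 3 = 0$)
$c{\left(G \right)} = -6$ ($c{\left(G \right)} = -6 + 0 = -6$)
$T{\left(o,t \right)} = \left(-5 - 5 o\right)^{2}$ ($T{\left(o,t \right)} = \left(\left(\left(- 5 o + 0 t\right) + 1\right) - 6\right)^{2} = \left(\left(\left(- 5 o + 0\right) + 1\right) - 6\right)^{2} = \left(\left(- 5 o + 1\right) - 6\right)^{2} = \left(\left(1 - 5 o\right) - 6\right)^{2} = \left(-5 - 5 o\right)^{2}$)
$\left(T{\left(9,-3 - 2 \right)} + 130\right)^{2} = \left(25 \left(1 + 9\right)^{2} + 130\right)^{2} = \left(25 \cdot 10^{2} + 130\right)^{2} = \left(25 \cdot 100 + 130\right)^{2} = \left(2500 + 130\right)^{2} = 2630^{2} = 6916900$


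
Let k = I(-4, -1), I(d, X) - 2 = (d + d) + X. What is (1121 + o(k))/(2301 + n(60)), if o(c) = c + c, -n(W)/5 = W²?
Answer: -369/5233 ≈ -0.070514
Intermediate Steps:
I(d, X) = 2 + X + 2*d (I(d, X) = 2 + ((d + d) + X) = 2 + (2*d + X) = 2 + (X + 2*d) = 2 + X + 2*d)
k = -7 (k = 2 - 1 + 2*(-4) = 2 - 1 - 8 = -7)
n(W) = -5*W²
o(c) = 2*c
(1121 + o(k))/(2301 + n(60)) = (1121 + 2*(-7))/(2301 - 5*60²) = (1121 - 14)/(2301 - 5*3600) = 1107/(2301 - 18000) = 1107/(-15699) = 1107*(-1/15699) = -369/5233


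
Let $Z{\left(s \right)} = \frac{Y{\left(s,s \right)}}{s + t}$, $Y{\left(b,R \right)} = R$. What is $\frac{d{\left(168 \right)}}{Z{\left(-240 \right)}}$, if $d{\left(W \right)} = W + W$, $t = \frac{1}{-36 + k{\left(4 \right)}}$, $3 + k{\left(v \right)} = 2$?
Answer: $\frac{62167}{185} \approx 336.04$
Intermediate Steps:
$k{\left(v \right)} = -1$ ($k{\left(v \right)} = -3 + 2 = -1$)
$t = - \frac{1}{37}$ ($t = \frac{1}{-36 - 1} = \frac{1}{-37} = - \frac{1}{37} \approx -0.027027$)
$d{\left(W \right)} = 2 W$
$Z{\left(s \right)} = \frac{s}{- \frac{1}{37} + s}$ ($Z{\left(s \right)} = \frac{s}{s - \frac{1}{37}} = \frac{s}{- \frac{1}{37} + s}$)
$\frac{d{\left(168 \right)}}{Z{\left(-240 \right)}} = \frac{2 \cdot 168}{37 \left(-240\right) \frac{1}{-1 + 37 \left(-240\right)}} = \frac{336}{37 \left(-240\right) \frac{1}{-1 - 8880}} = \frac{336}{37 \left(-240\right) \frac{1}{-8881}} = \frac{336}{37 \left(-240\right) \left(- \frac{1}{8881}\right)} = \frac{336}{\frac{8880}{8881}} = 336 \cdot \frac{8881}{8880} = \frac{62167}{185}$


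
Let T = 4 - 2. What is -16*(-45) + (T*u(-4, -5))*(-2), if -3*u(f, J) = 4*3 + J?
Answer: 2188/3 ≈ 729.33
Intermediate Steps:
T = 2
u(f, J) = -4 - J/3 (u(f, J) = -(4*3 + J)/3 = -(12 + J)/3 = -4 - J/3)
-16*(-45) + (T*u(-4, -5))*(-2) = -16*(-45) + (2*(-4 - ⅓*(-5)))*(-2) = 720 + (2*(-4 + 5/3))*(-2) = 720 + (2*(-7/3))*(-2) = 720 - 14/3*(-2) = 720 + 28/3 = 2188/3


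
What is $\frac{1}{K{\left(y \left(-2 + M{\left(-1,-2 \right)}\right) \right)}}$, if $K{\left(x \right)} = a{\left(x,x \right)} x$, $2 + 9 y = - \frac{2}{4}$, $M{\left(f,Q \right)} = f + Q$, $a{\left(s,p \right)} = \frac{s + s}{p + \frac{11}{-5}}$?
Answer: $- \frac{657}{3125} \approx -0.21024$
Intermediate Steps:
$a{\left(s,p \right)} = \frac{2 s}{- \frac{11}{5} + p}$ ($a{\left(s,p \right)} = \frac{2 s}{p + 11 \left(- \frac{1}{5}\right)} = \frac{2 s}{p - \frac{11}{5}} = \frac{2 s}{- \frac{11}{5} + p}$)
$M{\left(f,Q \right)} = Q + f$
$y = - \frac{5}{18}$ ($y = - \frac{2}{9} + \frac{\left(-2\right) \frac{1}{4}}{9} = - \frac{2}{9} + \frac{1}{9} \left(- \frac{1}{2}\right) = - \frac{2}{9} - \frac{1}{18} = - \frac{5}{18} \approx -0.27778$)
$K{\left(x \right)} = \frac{10 x^{2}}{-11 + 5 x}$ ($K{\left(x \right)} = \frac{10 x}{-11 + 5 x} x = \frac{10 x^{2}}{-11 + 5 x}$)
$\frac{1}{K{\left(y \left(-2 + M{\left(-1,-2 \right)}\right) \right)}} = \frac{1}{10 \left(- \frac{5 \left(-2 - 3\right)}{18}\right)^{2} \frac{1}{-11 + 5 \left(- \frac{5 \left(-2 - 3\right)}{18}\right)}} = \frac{1}{10 \left(\left(- \frac{5}{18}\right) \left(-5\right)\right)^{2} \frac{1}{-11 + 5 \left(\left(- \frac{5}{18}\right) \left(-5\right)\right)}} = \frac{1}{10 \left(\frac{25}{18}\right)^{2} \frac{1}{-11 + 5 \cdot \frac{25}{18}}} = \frac{1}{10 \cdot \frac{625}{324} \frac{1}{-11 + \frac{125}{18}}} = \frac{1}{10 \cdot \frac{625}{324} \frac{1}{- \frac{73}{18}}} = \frac{1}{10 \cdot \frac{625}{324} \left(- \frac{18}{73}\right)} = \frac{1}{- \frac{3125}{657}} = - \frac{657}{3125}$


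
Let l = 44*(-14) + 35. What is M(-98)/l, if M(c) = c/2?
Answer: 7/83 ≈ 0.084337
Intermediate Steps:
M(c) = c/2 (M(c) = c*(½) = c/2)
l = -581 (l = -616 + 35 = -581)
M(-98)/l = ((½)*(-98))/(-581) = -49*(-1/581) = 7/83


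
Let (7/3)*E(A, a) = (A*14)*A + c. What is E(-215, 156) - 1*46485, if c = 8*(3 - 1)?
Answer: 1616103/7 ≈ 2.3087e+5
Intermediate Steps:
c = 16 (c = 8*2 = 16)
E(A, a) = 48/7 + 6*A² (E(A, a) = 3*((A*14)*A + 16)/7 = 3*((14*A)*A + 16)/7 = 3*(14*A² + 16)/7 = 3*(16 + 14*A²)/7 = 48/7 + 6*A²)
E(-215, 156) - 1*46485 = (48/7 + 6*(-215)²) - 1*46485 = (48/7 + 6*46225) - 46485 = (48/7 + 277350) - 46485 = 1941498/7 - 46485 = 1616103/7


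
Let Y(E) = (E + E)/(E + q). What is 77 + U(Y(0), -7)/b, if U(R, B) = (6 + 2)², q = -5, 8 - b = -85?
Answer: 7225/93 ≈ 77.688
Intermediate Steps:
b = 93 (b = 8 - 1*(-85) = 8 + 85 = 93)
Y(E) = 2*E/(-5 + E) (Y(E) = (E + E)/(E - 5) = (2*E)/(-5 + E) = 2*E/(-5 + E))
U(R, B) = 64 (U(R, B) = 8² = 64)
77 + U(Y(0), -7)/b = 77 + 64/93 = 7225/93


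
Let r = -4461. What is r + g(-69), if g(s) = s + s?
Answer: -4599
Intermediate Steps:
g(s) = 2*s
r + g(-69) = -4461 + 2*(-69) = -4461 - 138 = -4599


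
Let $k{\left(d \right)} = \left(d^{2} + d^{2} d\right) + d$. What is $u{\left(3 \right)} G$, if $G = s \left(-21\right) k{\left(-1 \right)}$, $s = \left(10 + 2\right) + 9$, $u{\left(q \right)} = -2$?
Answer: $-882$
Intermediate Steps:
$s = 21$ ($s = 12 + 9 = 21$)
$k{\left(d \right)} = d + d^{2} + d^{3}$ ($k{\left(d \right)} = \left(d^{2} + d^{3}\right) + d = d + d^{2} + d^{3}$)
$G = 441$ ($G = 21 \left(-21\right) \left(- (1 - 1 + \left(-1\right)^{2})\right) = - 441 \left(- (1 - 1 + 1)\right) = - 441 \left(\left(-1\right) 1\right) = \left(-441\right) \left(-1\right) = 441$)
$u{\left(3 \right)} G = \left(-2\right) 441 = -882$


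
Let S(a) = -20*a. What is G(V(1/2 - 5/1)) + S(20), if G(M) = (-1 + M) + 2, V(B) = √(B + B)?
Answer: -399 + 3*I ≈ -399.0 + 3.0*I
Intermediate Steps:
V(B) = √2*√B (V(B) = √(2*B) = √2*√B)
G(M) = 1 + M
G(V(1/2 - 5/1)) + S(20) = (1 + √2*√(1/2 - 5/1)) - 20*20 = (1 + √2*√(1*(½) - 5*1)) - 400 = (1 + √2*√(½ - 5)) - 400 = (1 + √2*√(-9/2)) - 400 = (1 + √2*(3*I*√2/2)) - 400 = (1 + 3*I) - 400 = -399 + 3*I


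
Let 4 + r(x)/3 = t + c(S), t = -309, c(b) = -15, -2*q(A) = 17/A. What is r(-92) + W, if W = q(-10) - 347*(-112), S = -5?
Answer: 757617/20 ≈ 37881.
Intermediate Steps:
q(A) = -17/(2*A)
W = 777297/20 (W = -17/2/(-10) - 347*(-112) = -17/2*(-⅒) + 38864 = 17/20 + 38864 = 777297/20 ≈ 38865.)
r(x) = -984 (r(x) = -12 + 3*(-309 - 15) = -12 + 3*(-324) = -12 - 972 = -984)
r(-92) + W = -984 + 777297/20 = 757617/20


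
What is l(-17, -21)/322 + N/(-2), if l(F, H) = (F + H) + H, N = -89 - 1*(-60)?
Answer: 2305/161 ≈ 14.317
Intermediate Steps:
N = -29 (N = -89 + 60 = -29)
l(F, H) = F + 2*H
l(-17, -21)/322 + N/(-2) = (-17 + 2*(-21))/322 - 29/(-2) = (-17 - 42)*(1/322) - 29*(-½) = -59*1/322 + 29/2 = -59/322 + 29/2 = 2305/161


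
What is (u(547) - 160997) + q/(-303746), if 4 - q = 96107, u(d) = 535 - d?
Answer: -48905743611/303746 ≈ -1.6101e+5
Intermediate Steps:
q = -96103 (q = 4 - 1*96107 = 4 - 96107 = -96103)
(u(547) - 160997) + q/(-303746) = ((535 - 1*547) - 160997) - 96103/(-303746) = ((535 - 547) - 160997) - 96103*(-1/303746) = (-12 - 160997) + 96103/303746 = -161009 + 96103/303746 = -48905743611/303746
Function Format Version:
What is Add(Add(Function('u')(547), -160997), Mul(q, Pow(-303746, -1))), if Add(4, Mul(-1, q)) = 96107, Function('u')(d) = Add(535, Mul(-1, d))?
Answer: Rational(-48905743611, 303746) ≈ -1.6101e+5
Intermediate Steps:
q = -96103 (q = Add(4, Mul(-1, 96107)) = Add(4, -96107) = -96103)
Add(Add(Function('u')(547), -160997), Mul(q, Pow(-303746, -1))) = Add(Add(Add(535, Mul(-1, 547)), -160997), Mul(-96103, Pow(-303746, -1))) = Add(Add(Add(535, -547), -160997), Mul(-96103, Rational(-1, 303746))) = Add(Add(-12, -160997), Rational(96103, 303746)) = Add(-161009, Rational(96103, 303746)) = Rational(-48905743611, 303746)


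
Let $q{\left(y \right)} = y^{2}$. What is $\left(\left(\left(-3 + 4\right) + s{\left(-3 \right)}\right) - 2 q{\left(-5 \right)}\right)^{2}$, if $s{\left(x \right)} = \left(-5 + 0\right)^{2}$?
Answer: $576$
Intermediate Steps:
$s{\left(x \right)} = 25$ ($s{\left(x \right)} = \left(-5\right)^{2} = 25$)
$\left(\left(\left(-3 + 4\right) + s{\left(-3 \right)}\right) - 2 q{\left(-5 \right)}\right)^{2} = \left(\left(\left(-3 + 4\right) + 25\right) - 2 \left(-5\right)^{2}\right)^{2} = \left(\left(1 + 25\right) - 50\right)^{2} = \left(26 - 50\right)^{2} = \left(-24\right)^{2} = 576$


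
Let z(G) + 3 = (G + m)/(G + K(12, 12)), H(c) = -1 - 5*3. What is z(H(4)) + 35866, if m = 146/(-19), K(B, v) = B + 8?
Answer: 1362569/38 ≈ 35857.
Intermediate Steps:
H(c) = -16 (H(c) = -1 - 15 = -16)
K(B, v) = 8 + B
m = -146/19 (m = 146*(-1/19) = -146/19 ≈ -7.6842)
z(G) = -3 + (-146/19 + G)/(20 + G) (z(G) = -3 + (G - 146/19)/(G + (8 + 12)) = -3 + (-146/19 + G)/(G + 20) = -3 + (-146/19 + G)/(20 + G))
z(H(4)) + 35866 = 2*(-643 - 19*(-16))/(19*(20 - 16)) + 35866 = (2/19)*(-643 + 304)/4 + 35866 = (2/19)*(1/4)*(-339) + 35866 = -339/38 + 35866 = 1362569/38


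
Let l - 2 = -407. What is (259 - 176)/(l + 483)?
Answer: 83/78 ≈ 1.0641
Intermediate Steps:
l = -405 (l = 2 - 407 = -405)
(259 - 176)/(l + 483) = (259 - 176)/(-405 + 483) = 83/78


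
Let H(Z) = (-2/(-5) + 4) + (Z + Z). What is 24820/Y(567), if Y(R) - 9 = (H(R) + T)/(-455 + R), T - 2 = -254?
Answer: 217175/148 ≈ 1467.4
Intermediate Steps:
T = -252 (T = 2 - 254 = -252)
H(Z) = 22/5 + 2*Z (H(Z) = (-2*(-1/5) + 4) + 2*Z = (2/5 + 4) + 2*Z = 22/5 + 2*Z)
Y(R) = 9 + (-1238/5 + 2*R)/(-455 + R) (Y(R) = 9 + ((22/5 + 2*R) - 252)/(-455 + R) = 9 + (-1238/5 + 2*R)/(-455 + R))
24820/Y(567) = 24820/(((-21713 + 55*567)/(5*(-455 + 567)))) = 24820/(((1/5)*(-21713 + 31185)/112)) = 24820/(((1/5)*(1/112)*9472)) = 24820/(592/35) = 24820*(35/592) = 217175/148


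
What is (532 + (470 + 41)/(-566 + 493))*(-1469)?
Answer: -771225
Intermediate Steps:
(532 + (470 + 41)/(-566 + 493))*(-1469) = (532 + 511/(-73))*(-1469) = (532 + 511*(-1/73))*(-1469) = (532 - 7)*(-1469) = 525*(-1469) = -771225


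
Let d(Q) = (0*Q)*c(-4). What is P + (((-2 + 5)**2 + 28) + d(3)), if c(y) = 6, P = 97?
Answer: 134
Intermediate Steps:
d(Q) = 0 (d(Q) = (0*Q)*6 = 0*6 = 0)
P + (((-2 + 5)**2 + 28) + d(3)) = 97 + (((-2 + 5)**2 + 28) + 0) = 97 + ((3**2 + 28) + 0) = 97 + ((9 + 28) + 0) = 97 + (37 + 0) = 97 + 37 = 134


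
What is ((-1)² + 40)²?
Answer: 1681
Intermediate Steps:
((-1)² + 40)² = (1 + 40)² = 41² = 1681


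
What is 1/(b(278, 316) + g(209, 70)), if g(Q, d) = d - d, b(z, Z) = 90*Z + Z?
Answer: 1/28756 ≈ 3.4775e-5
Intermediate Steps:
b(z, Z) = 91*Z
g(Q, d) = 0
1/(b(278, 316) + g(209, 70)) = 1/(91*316 + 0) = 1/(28756 + 0) = 1/28756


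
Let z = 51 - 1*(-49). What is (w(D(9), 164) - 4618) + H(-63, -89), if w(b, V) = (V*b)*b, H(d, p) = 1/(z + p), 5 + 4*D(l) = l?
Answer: -48993/11 ≈ -4453.9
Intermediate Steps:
D(l) = -5/4 + l/4
z = 100 (z = 51 + 49 = 100)
H(d, p) = 1/(100 + p)
w(b, V) = V*b²
(w(D(9), 164) - 4618) + H(-63, -89) = (164*(-5/4 + (¼)*9)² - 4618) + 1/(100 - 89) = (164*(-5/4 + 9/4)² - 4618) + 1/11 = (164*1² - 4618) + 1/11 = (164*1 - 4618) + 1/11 = (164 - 4618) + 1/11 = -4454 + 1/11 = -48993/11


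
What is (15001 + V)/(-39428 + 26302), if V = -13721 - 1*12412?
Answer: 5566/6563 ≈ 0.84809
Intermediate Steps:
V = -26133 (V = -13721 - 12412 = -26133)
(15001 + V)/(-39428 + 26302) = (15001 - 26133)/(-39428 + 26302) = -11132/(-13126) = -11132*(-1/13126) = 5566/6563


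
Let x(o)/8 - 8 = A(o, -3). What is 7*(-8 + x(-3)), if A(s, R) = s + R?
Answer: 56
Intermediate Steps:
A(s, R) = R + s
x(o) = 40 + 8*o (x(o) = 64 + 8*(-3 + o) = 64 + (-24 + 8*o) = 40 + 8*o)
7*(-8 + x(-3)) = 7*(-8 + (40 + 8*(-3))) = 7*(-8 + (40 - 24)) = 7*(-8 + 16) = 7*8 = 56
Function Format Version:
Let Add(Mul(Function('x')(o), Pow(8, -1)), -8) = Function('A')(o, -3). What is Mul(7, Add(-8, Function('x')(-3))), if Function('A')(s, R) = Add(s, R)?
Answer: 56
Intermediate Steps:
Function('A')(s, R) = Add(R, s)
Function('x')(o) = Add(40, Mul(8, o)) (Function('x')(o) = Add(64, Mul(8, Add(-3, o))) = Add(64, Add(-24, Mul(8, o))) = Add(40, Mul(8, o)))
Mul(7, Add(-8, Function('x')(-3))) = Mul(7, Add(-8, Add(40, Mul(8, -3)))) = Mul(7, Add(-8, Add(40, -24))) = Mul(7, Add(-8, 16)) = Mul(7, 8) = 56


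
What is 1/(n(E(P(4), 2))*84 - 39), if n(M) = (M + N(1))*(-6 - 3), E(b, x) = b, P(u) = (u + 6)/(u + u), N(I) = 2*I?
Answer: -1/2496 ≈ -0.00040064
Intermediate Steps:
P(u) = (6 + u)/(2*u) (P(u) = (6 + u)/((2*u)) = (6 + u)*(1/(2*u)) = (6 + u)/(2*u))
n(M) = -18 - 9*M (n(M) = (M + 2*1)*(-6 - 3) = (M + 2)*(-9) = (2 + M)*(-9) = -18 - 9*M)
1/(n(E(P(4), 2))*84 - 39) = 1/((-18 - 9*(6 + 4)/(2*4))*84 - 39) = 1/((-18 - 9*10/(2*4))*84 - 39) = 1/((-18 - 9*5/4)*84 - 39) = 1/((-18 - 45/4)*84 - 39) = 1/(-117/4*84 - 39) = 1/(-2457 - 39) = 1/(-2496) = -1/2496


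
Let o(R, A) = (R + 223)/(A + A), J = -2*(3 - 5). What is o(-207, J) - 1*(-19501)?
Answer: 19503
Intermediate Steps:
J = 4 (J = -2*(-2) = 4)
o(R, A) = (223 + R)/(2*A) (o(R, A) = (223 + R)/((2*A)) = (223 + R)*(1/(2*A)) = (223 + R)/(2*A))
o(-207, J) - 1*(-19501) = (1/2)*(223 - 207)/4 - 1*(-19501) = (1/2)*(1/4)*16 + 19501 = 2 + 19501 = 19503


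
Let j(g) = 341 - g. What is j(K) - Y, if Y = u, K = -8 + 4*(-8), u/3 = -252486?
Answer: 757839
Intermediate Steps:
u = -757458 (u = 3*(-252486) = -757458)
K = -40 (K = -8 - 32 = -40)
Y = -757458
j(K) - Y = (341 - 1*(-40)) - 1*(-757458) = (341 + 40) + 757458 = 381 + 757458 = 757839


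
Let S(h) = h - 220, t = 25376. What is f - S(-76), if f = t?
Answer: 25672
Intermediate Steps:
f = 25376
S(h) = -220 + h
f - S(-76) = 25376 - (-220 - 76) = 25376 - 1*(-296) = 25376 + 296 = 25672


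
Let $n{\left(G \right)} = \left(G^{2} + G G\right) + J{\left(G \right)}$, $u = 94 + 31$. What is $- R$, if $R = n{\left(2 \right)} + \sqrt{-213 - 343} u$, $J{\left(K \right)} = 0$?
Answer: $-8 - 250 i \sqrt{139} \approx -8.0 - 2947.5 i$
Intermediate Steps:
$u = 125$
$n{\left(G \right)} = 2 G^{2}$ ($n{\left(G \right)} = \left(G^{2} + G G\right) + 0 = \left(G^{2} + G^{2}\right) + 0 = 2 G^{2} + 0 = 2 G^{2}$)
$R = 8 + 250 i \sqrt{139}$ ($R = 2 \cdot 2^{2} + \sqrt{-213 - 343} \cdot 125 = 2 \cdot 4 + \sqrt{-556} \cdot 125 = 8 + 2 i \sqrt{139} \cdot 125 = 8 + 250 i \sqrt{139} \approx 8.0 + 2947.5 i$)
$- R = - (8 + 250 i \sqrt{139}) = -8 - 250 i \sqrt{139}$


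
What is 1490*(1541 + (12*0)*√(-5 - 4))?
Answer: 2296090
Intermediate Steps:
1490*(1541 + (12*0)*√(-5 - 4)) = 1490*(1541 + 0*√(-9)) = 1490*(1541 + 0*(3*I)) = 1490*(1541 + 0) = 1490*1541 = 2296090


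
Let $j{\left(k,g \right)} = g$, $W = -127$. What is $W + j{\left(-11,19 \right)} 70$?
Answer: $1203$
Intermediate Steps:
$W + j{\left(-11,19 \right)} 70 = -127 + 19 \cdot 70 = -127 + 1330 = 1203$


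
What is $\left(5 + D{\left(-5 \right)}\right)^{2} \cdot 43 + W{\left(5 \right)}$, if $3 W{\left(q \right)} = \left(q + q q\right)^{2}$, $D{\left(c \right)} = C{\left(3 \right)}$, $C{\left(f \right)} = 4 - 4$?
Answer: $1375$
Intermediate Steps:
$C{\left(f \right)} = 0$
$D{\left(c \right)} = 0$
$W{\left(q \right)} = \frac{\left(q + q^{2}\right)^{2}}{3}$ ($W{\left(q \right)} = \frac{\left(q + q q\right)^{2}}{3} = \frac{\left(q + q^{2}\right)^{2}}{3}$)
$\left(5 + D{\left(-5 \right)}\right)^{2} \cdot 43 + W{\left(5 \right)} = \left(5 + 0\right)^{2} \cdot 43 + \frac{5^{2} \left(1 + 5\right)^{2}}{3} = 5^{2} \cdot 43 + \frac{1}{3} \cdot 25 \cdot 6^{2} = 25 \cdot 43 + \frac{1}{3} \cdot 25 \cdot 36 = 1075 + 300 = 1375$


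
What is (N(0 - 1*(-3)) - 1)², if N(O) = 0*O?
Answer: 1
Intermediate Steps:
N(O) = 0
(N(0 - 1*(-3)) - 1)² = (0 - 1)² = (-1)² = 1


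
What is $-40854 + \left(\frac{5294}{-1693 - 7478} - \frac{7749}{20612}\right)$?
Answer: $- \frac{7722920150815}{189032652} \approx -40855.0$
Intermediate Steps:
$-40854 + \left(\frac{5294}{-1693 - 7478} - \frac{7749}{20612}\right) = -40854 + \left(\frac{5294}{-9171} - \frac{7749}{20612}\right) = -40854 + \left(5294 \left(- \frac{1}{9171}\right) - \frac{7749}{20612}\right) = -40854 - \frac{180186007}{189032652} = - \frac{7722920150815}{189032652}$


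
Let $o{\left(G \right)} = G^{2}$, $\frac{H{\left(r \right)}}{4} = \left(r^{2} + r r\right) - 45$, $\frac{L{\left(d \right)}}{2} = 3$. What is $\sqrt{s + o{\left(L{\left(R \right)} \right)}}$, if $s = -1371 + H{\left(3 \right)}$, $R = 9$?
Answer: $i \sqrt{1443} \approx 37.987 i$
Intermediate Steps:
$L{\left(d \right)} = 6$ ($L{\left(d \right)} = 2 \cdot 3 = 6$)
$H{\left(r \right)} = -180 + 8 r^{2}$ ($H{\left(r \right)} = 4 \left(\left(r^{2} + r r\right) - 45\right) = 4 \left(\left(r^{2} + r^{2}\right) - 45\right) = 4 \left(2 r^{2} - 45\right) = 4 \left(-45 + 2 r^{2}\right) = -180 + 8 r^{2}$)
$s = -1479$ ($s = -1371 - \left(180 - 8 \cdot 3^{2}\right) = -1371 + \left(-180 + 8 \cdot 9\right) = -1371 + \left(-180 + 72\right) = -1371 - 108 = -1479$)
$\sqrt{s + o{\left(L{\left(R \right)} \right)}} = \sqrt{-1479 + 6^{2}} = \sqrt{-1479 + 36} = \sqrt{-1443} = i \sqrt{1443}$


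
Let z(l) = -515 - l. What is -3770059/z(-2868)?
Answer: -3770059/2353 ≈ -1602.2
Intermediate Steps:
-3770059/z(-2868) = -3770059/(-515 - 1*(-2868)) = -3770059/(-515 + 2868) = -3770059/2353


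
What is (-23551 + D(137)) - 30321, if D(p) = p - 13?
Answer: -53748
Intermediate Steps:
D(p) = -13 + p
(-23551 + D(137)) - 30321 = (-23551 + (-13 + 137)) - 30321 = (-23551 + 124) - 30321 = -23427 - 30321 = -53748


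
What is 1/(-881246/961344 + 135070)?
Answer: 480672/64923926417 ≈ 7.4036e-6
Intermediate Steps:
1/(-881246/961344 + 135070) = 1/(-881246*1/961344 + 135070) = 1/(-440623/480672 + 135070) = 1/(64923926417/480672) = 480672/64923926417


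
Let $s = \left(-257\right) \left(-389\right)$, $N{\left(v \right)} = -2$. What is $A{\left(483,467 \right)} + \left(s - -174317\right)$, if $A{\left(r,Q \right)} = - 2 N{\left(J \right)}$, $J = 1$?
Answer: $274294$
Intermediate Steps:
$s = 99973$
$A{\left(r,Q \right)} = 4$ ($A{\left(r,Q \right)} = \left(-2\right) \left(-2\right) = 4$)
$A{\left(483,467 \right)} + \left(s - -174317\right) = 4 + \left(99973 - -174317\right) = 4 + \left(99973 + 174317\right) = 4 + 274290 = 274294$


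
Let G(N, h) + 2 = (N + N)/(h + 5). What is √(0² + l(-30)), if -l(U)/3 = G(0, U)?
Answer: √6 ≈ 2.4495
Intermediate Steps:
G(N, h) = -2 + 2*N/(5 + h) (G(N, h) = -2 + (N + N)/(h + 5) = -2 + (2*N)/(5 + h) = -2 + 2*N/(5 + h))
l(U) = -6*(-5 - U)/(5 + U) (l(U) = -6*(-5 + 0 - U)/(5 + U) = -6*(-5 - U)/(5 + U))
√(0² + l(-30)) = √(0² + 6) = √(0 + 6) = √6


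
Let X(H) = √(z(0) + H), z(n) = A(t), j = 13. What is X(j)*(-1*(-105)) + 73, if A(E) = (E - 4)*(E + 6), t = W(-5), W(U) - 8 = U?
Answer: 283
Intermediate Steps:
W(U) = 8 + U
t = 3 (t = 8 - 5 = 3)
A(E) = (-4 + E)*(6 + E)
z(n) = -9 (z(n) = -24 + 3² + 2*3 = -24 + 9 + 6 = -9)
X(H) = √(-9 + H)
X(j)*(-1*(-105)) + 73 = √(-9 + 13)*(-1*(-105)) + 73 = √4*105 + 73 = 2*105 + 73 = 210 + 73 = 283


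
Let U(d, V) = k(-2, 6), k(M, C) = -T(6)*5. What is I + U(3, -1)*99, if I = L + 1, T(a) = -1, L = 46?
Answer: 542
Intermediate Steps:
k(M, C) = 5 (k(M, C) = -1*(-1)*5 = 1*5 = 5)
U(d, V) = 5
I = 47 (I = 46 + 1 = 47)
I + U(3, -1)*99 = 47 + 5*99 = 47 + 495 = 542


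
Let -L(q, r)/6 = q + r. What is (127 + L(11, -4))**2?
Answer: 7225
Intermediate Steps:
L(q, r) = -6*q - 6*r (L(q, r) = -6*(q + r) = -6*q - 6*r)
(127 + L(11, -4))**2 = (127 + (-6*11 - 6*(-4)))**2 = (127 + (-66 + 24))**2 = (127 - 42)**2 = 85**2 = 7225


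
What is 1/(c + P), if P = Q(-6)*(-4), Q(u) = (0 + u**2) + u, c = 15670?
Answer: 1/15550 ≈ 6.4309e-5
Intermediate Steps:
Q(u) = u + u**2 (Q(u) = u**2 + u = u + u**2)
P = -120 (P = -6*(1 - 6)*(-4) = -6*(-5)*(-4) = 30*(-4) = -120)
1/(c + P) = 1/(15670 - 120) = 1/15550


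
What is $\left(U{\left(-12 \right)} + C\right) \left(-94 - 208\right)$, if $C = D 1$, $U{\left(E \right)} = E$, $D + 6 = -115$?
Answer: $40166$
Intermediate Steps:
$D = -121$ ($D = -6 - 115 = -121$)
$C = -121$ ($C = \left(-121\right) 1 = -121$)
$\left(U{\left(-12 \right)} + C\right) \left(-94 - 208\right) = \left(-12 - 121\right) \left(-94 - 208\right) = \left(-133\right) \left(-302\right) = 40166$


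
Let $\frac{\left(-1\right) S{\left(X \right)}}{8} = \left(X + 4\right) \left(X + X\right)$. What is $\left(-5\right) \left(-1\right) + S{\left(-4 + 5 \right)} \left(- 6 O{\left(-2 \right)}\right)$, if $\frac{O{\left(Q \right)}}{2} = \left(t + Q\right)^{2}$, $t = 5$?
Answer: $8645$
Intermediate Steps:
$O{\left(Q \right)} = 2 \left(5 + Q\right)^{2}$
$S{\left(X \right)} = - 16 X \left(4 + X\right)$ ($S{\left(X \right)} = - 8 \left(X + 4\right) \left(X + X\right) = - 8 \left(4 + X\right) 2 X = - 8 \cdot 2 X \left(4 + X\right) = - 16 X \left(4 + X\right)$)
$\left(-5\right) \left(-1\right) + S{\left(-4 + 5 \right)} \left(- 6 O{\left(-2 \right)}\right) = \left(-5\right) \left(-1\right) + - 16 \left(-4 + 5\right) \left(4 + \left(-4 + 5\right)\right) \left(- 6 \cdot 2 \left(5 - 2\right)^{2}\right) = 5 + \left(-16\right) 1 \left(4 + 1\right) \left(- 6 \cdot 2 \cdot 3^{2}\right) = 5 + \left(-16\right) 1 \cdot 5 \left(- 6 \cdot 2 \cdot 9\right) = 5 - 80 \left(\left(-6\right) 18\right) = 5 - -8640 = 5 + 8640 = 8645$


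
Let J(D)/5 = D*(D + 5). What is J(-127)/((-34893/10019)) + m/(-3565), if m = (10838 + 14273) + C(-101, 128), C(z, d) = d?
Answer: -2767933594877/124393545 ≈ -22251.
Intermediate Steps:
m = 25239 (m = (10838 + 14273) + 128 = 25111 + 128 = 25239)
J(D) = 5*D*(5 + D) (J(D) = 5*(D*(D + 5)) = 5*(D*(5 + D)) = 5*D*(5 + D))
J(-127)/((-34893/10019)) + m/(-3565) = (5*(-127)*(5 - 127))/((-34893/10019)) + 25239/(-3565) = (5*(-127)*(-122))/((-34893*1/10019)) + 25239*(-1/3565) = 77470/(-34893/10019) - 25239/3565 = 77470*(-10019/34893) - 25239/3565 = -776171930/34893 - 25239/3565 = -2767933594877/124393545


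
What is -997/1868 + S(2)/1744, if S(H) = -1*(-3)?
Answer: -433291/814448 ≈ -0.53201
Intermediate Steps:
S(H) = 3
-997/1868 + S(2)/1744 = -997/1868 + 3/1744 = -433291/814448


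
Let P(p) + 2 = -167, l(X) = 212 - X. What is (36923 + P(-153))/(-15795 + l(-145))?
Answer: -18377/7719 ≈ -2.3807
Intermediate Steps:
P(p) = -169 (P(p) = -2 - 167 = -169)
(36923 + P(-153))/(-15795 + l(-145)) = (36923 - 169)/(-15795 + (212 - 1*(-145))) = 36754/(-15795 + (212 + 145)) = 36754/(-15795 + 357) = 36754/(-15438) = 36754*(-1/15438) = -18377/7719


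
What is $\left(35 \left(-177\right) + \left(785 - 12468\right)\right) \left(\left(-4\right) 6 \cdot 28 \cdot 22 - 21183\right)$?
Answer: $643018026$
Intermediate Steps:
$\left(35 \left(-177\right) + \left(785 - 12468\right)\right) \left(\left(-4\right) 6 \cdot 28 \cdot 22 - 21183\right) = \left(-6195 - 11683\right) \left(\left(-24\right) 28 \cdot 22 - 21183\right) = - 17878 \left(\left(-672\right) 22 - 21183\right) = - 17878 \left(-14784 - 21183\right) = \left(-17878\right) \left(-35967\right) = 643018026$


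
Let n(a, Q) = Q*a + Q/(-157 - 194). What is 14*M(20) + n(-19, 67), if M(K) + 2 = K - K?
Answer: -456718/351 ≈ -1301.2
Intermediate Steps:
M(K) = -2 (M(K) = -2 + (K - K) = -2 + 0 = -2)
n(a, Q) = -Q/351 + Q*a (n(a, Q) = Q*a + Q/(-351) = Q*a - Q/351 = -Q/351 + Q*a)
14*M(20) + n(-19, 67) = 14*(-2) + 67*(-1/351 - 19) = -28 + 67*(-6670/351) = -28 - 446890/351 = -456718/351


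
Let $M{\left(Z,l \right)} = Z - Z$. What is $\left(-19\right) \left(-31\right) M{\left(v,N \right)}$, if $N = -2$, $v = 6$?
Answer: $0$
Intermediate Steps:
$M{\left(Z,l \right)} = 0$
$\left(-19\right) \left(-31\right) M{\left(v,N \right)} = \left(-19\right) \left(-31\right) 0 = 589 \cdot 0 = 0$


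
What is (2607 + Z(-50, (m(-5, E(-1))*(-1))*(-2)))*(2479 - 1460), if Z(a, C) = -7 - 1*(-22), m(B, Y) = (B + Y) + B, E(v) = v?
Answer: 2671818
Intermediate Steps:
m(B, Y) = Y + 2*B
Z(a, C) = 15 (Z(a, C) = -7 + 22 = 15)
(2607 + Z(-50, (m(-5, E(-1))*(-1))*(-2)))*(2479 - 1460) = (2607 + 15)*(2479 - 1460) = 2622*1019 = 2671818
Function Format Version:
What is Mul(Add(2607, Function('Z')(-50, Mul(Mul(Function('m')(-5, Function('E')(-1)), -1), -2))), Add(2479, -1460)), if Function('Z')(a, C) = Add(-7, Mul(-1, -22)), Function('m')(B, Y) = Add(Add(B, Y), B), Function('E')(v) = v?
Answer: 2671818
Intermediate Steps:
Function('m')(B, Y) = Add(Y, Mul(2, B))
Function('Z')(a, C) = 15 (Function('Z')(a, C) = Add(-7, 22) = 15)
Mul(Add(2607, Function('Z')(-50, Mul(Mul(Function('m')(-5, Function('E')(-1)), -1), -2))), Add(2479, -1460)) = Mul(Add(2607, 15), Add(2479, -1460)) = Mul(2622, 1019) = 2671818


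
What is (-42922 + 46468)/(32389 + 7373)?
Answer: 197/2209 ≈ 0.089181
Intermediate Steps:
(-42922 + 46468)/(32389 + 7373) = 3546/39762 = 3546*(1/39762) = 197/2209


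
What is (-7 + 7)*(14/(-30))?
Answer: 0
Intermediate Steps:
(-7 + 7)*(14/(-30)) = 0*(14*(-1/30)) = 0*(-7/15) = 0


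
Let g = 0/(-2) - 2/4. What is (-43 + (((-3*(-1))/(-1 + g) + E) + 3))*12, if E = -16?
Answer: -696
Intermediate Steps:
g = -1/2 (g = 0*(-1/2) - 2*1/4 = 0 - 1/2 = -1/2 ≈ -0.50000)
(-43 + (((-3*(-1))/(-1 + g) + E) + 3))*12 = (-43 + (((-3*(-1))/(-1 - 1/2) - 16) + 3))*12 = (-43 + ((3/(-3/2) - 16) + 3))*12 = (-43 + ((3*(-2/3) - 16) + 3))*12 = (-43 + ((-2 - 16) + 3))*12 = (-43 + (-18 + 3))*12 = (-43 - 15)*12 = -58*12 = -696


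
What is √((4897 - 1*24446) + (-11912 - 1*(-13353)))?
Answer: 6*I*√503 ≈ 134.57*I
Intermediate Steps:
√((4897 - 1*24446) + (-11912 - 1*(-13353))) = √((4897 - 24446) + (-11912 + 13353)) = √(-19549 + 1441) = √(-18108) = 6*I*√503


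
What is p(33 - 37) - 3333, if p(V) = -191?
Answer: -3524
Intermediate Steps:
p(33 - 37) - 3333 = -191 - 3333 = -3524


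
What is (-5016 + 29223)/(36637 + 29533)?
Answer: 24207/66170 ≈ 0.36583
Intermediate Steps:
(-5016 + 29223)/(36637 + 29533) = 24207/66170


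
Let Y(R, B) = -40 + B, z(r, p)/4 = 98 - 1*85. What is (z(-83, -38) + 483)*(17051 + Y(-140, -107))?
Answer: 9043640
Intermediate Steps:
z(r, p) = 52 (z(r, p) = 4*(98 - 1*85) = 4*(98 - 85) = 4*13 = 52)
(z(-83, -38) + 483)*(17051 + Y(-140, -107)) = (52 + 483)*(17051 + (-40 - 107)) = 535*(17051 - 147) = 535*16904 = 9043640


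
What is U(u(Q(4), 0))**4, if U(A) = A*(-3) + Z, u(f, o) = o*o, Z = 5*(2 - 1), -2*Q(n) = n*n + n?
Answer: 625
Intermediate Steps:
Q(n) = -n/2 - n**2/2 (Q(n) = -(n*n + n)/2 = -(n**2 + n)/2 = -(n + n**2)/2 = -n/2 - n**2/2)
Z = 5 (Z = 5*1 = 5)
u(f, o) = o**2
U(A) = 5 - 3*A (U(A) = A*(-3) + 5 = -3*A + 5 = 5 - 3*A)
U(u(Q(4), 0))**4 = (5 - 3*0**2)**4 = (5 - 3*0)**4 = (5 + 0)**4 = 5**4 = 625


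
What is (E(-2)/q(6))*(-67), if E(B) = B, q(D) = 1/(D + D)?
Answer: 1608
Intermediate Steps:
q(D) = 1/(2*D)
(E(-2)/q(6))*(-67) = -2/((½)/6)*(-67) = -2/((½)*(⅙))*(-67) = -2/1/12*(-67) = -2*12*(-67) = -24*(-67) = 1608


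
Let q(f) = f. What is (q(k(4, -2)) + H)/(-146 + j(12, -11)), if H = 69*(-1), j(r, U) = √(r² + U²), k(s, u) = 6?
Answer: 1022/2339 + 7*√265/2339 ≈ 0.48566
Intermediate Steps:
j(r, U) = √(U² + r²)
H = -69
(q(k(4, -2)) + H)/(-146 + j(12, -11)) = (6 - 69)/(-146 + √((-11)² + 12²)) = -63/(-146 + √(121 + 144)) = -63/(-146 + √265)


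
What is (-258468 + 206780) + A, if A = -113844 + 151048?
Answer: -14484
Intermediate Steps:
A = 37204
(-258468 + 206780) + A = (-258468 + 206780) + 37204 = -51688 + 37204 = -14484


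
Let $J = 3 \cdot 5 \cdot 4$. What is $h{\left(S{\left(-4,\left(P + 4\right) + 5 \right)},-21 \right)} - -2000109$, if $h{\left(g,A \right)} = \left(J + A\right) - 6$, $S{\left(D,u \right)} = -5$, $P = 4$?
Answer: $2000142$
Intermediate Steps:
$J = 60$ ($J = 15 \cdot 4 = 60$)
$h{\left(g,A \right)} = 54 + A$ ($h{\left(g,A \right)} = \left(60 + A\right) - 6 = 54 + A$)
$h{\left(S{\left(-4,\left(P + 4\right) + 5 \right)},-21 \right)} - -2000109 = \left(54 - 21\right) - -2000109 = 33 + 2000109 = 2000142$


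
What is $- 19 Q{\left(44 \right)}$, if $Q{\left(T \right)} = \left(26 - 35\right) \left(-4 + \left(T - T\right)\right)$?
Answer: $-684$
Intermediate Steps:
$Q{\left(T \right)} = 36$ ($Q{\left(T \right)} = - 9 \left(-4 + 0\right) = \left(-9\right) \left(-4\right) = 36$)
$- 19 Q{\left(44 \right)} = \left(-19\right) 36 = -684$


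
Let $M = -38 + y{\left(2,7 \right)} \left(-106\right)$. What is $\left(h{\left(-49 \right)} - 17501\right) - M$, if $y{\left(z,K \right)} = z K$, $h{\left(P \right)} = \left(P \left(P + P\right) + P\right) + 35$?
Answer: $-11191$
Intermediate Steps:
$h{\left(P \right)} = 35 + P + 2 P^{2}$ ($h{\left(P \right)} = \left(P 2 P + P\right) + 35 = \left(2 P^{2} + P\right) + 35 = \left(P + 2 P^{2}\right) + 35 = 35 + P + 2 P^{2}$)
$y{\left(z,K \right)} = K z$
$M = -1522$ ($M = -38 + 7 \cdot 2 \left(-106\right) = -38 + 14 \left(-106\right) = -38 - 1484 = -1522$)
$\left(h{\left(-49 \right)} - 17501\right) - M = \left(\left(35 - 49 + 2 \left(-49\right)^{2}\right) - 17501\right) - -1522 = \left(\left(35 - 49 + 2 \cdot 2401\right) - 17501\right) + 1522 = \left(\left(35 - 49 + 4802\right) - 17501\right) + 1522 = \left(4788 - 17501\right) + 1522 = -12713 + 1522 = -11191$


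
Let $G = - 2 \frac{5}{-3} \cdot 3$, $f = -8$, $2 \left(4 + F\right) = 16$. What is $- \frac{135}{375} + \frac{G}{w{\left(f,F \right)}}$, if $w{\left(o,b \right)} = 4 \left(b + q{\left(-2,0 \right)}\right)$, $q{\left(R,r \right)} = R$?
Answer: $\frac{89}{100} \approx 0.89$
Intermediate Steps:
$F = 4$ ($F = -4 + \frac{1}{2} \cdot 16 = -4 + 8 = 4$)
$w{\left(o,b \right)} = -8 + 4 b$ ($w{\left(o,b \right)} = 4 \left(b - 2\right) = 4 \left(-2 + b\right) = -8 + 4 b$)
$G = 10$ ($G = - 2 \cdot 5 \left(- \frac{1}{3}\right) 3 = \left(-2\right) \left(- \frac{5}{3}\right) 3 = \frac{10}{3} \cdot 3 = 10$)
$- \frac{135}{375} + \frac{G}{w{\left(f,F \right)}} = - \frac{135}{375} + \frac{10}{-8 + 4 \cdot 4} = \left(-135\right) \frac{1}{375} + \frac{10}{-8 + 16} = - \frac{9}{25} + \frac{10}{8} = - \frac{9}{25} + 10 \cdot \frac{1}{8} = - \frac{9}{25} + \frac{5}{4} = \frac{89}{100}$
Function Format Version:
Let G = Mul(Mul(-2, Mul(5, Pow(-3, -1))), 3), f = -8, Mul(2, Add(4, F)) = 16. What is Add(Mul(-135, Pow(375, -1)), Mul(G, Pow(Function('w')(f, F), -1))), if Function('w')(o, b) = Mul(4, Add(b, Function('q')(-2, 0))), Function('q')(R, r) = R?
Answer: Rational(89, 100) ≈ 0.89000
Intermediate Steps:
F = 4 (F = Add(-4, Mul(Rational(1, 2), 16)) = Add(-4, 8) = 4)
Function('w')(o, b) = Add(-8, Mul(4, b)) (Function('w')(o, b) = Mul(4, Add(b, -2)) = Mul(4, Add(-2, b)) = Add(-8, Mul(4, b)))
G = 10 (G = Mul(Mul(-2, Mul(5, Rational(-1, 3))), 3) = Mul(Mul(-2, Rational(-5, 3)), 3) = Mul(Rational(10, 3), 3) = 10)
Add(Mul(-135, Pow(375, -1)), Mul(G, Pow(Function('w')(f, F), -1))) = Add(Mul(-135, Pow(375, -1)), Mul(10, Pow(Add(-8, Mul(4, 4)), -1))) = Add(Mul(-135, Rational(1, 375)), Mul(10, Pow(Add(-8, 16), -1))) = Add(Rational(-9, 25), Mul(10, Pow(8, -1))) = Add(Rational(-9, 25), Mul(10, Rational(1, 8))) = Add(Rational(-9, 25), Rational(5, 4)) = Rational(89, 100)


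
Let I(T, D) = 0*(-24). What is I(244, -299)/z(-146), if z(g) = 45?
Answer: 0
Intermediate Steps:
I(T, D) = 0
I(244, -299)/z(-146) = 0/45 = 0*(1/45) = 0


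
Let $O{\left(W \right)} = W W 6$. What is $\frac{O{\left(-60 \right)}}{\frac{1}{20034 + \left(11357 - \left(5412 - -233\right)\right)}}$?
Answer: $556113600$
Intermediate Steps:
$O{\left(W \right)} = 6 W^{2}$ ($O{\left(W \right)} = W^{2} \cdot 6 = 6 W^{2}$)
$\frac{O{\left(-60 \right)}}{\frac{1}{20034 + \left(11357 - \left(5412 - -233\right)\right)}} = \frac{6 \left(-60\right)^{2}}{\frac{1}{20034 + \left(11357 - \left(5412 - -233\right)\right)}} = \frac{6 \cdot 3600}{\frac{1}{20034 + \left(11357 - \left(5412 + 233\right)\right)}} = \frac{21600}{\frac{1}{20034 + \left(11357 - 5645\right)}} = \frac{21600}{\frac{1}{20034 + 5712}} = \frac{21600}{\frac{1}{25746}} = 21600 \frac{1}{\frac{1}{25746}} = 21600 \cdot 25746 = 556113600$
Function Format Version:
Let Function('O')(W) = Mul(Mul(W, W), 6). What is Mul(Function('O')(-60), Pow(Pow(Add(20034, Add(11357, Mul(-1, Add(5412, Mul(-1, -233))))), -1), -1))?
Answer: 556113600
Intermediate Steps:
Function('O')(W) = Mul(6, Pow(W, 2)) (Function('O')(W) = Mul(Pow(W, 2), 6) = Mul(6, Pow(W, 2)))
Mul(Function('O')(-60), Pow(Pow(Add(20034, Add(11357, Mul(-1, Add(5412, Mul(-1, -233))))), -1), -1)) = Mul(Mul(6, Pow(-60, 2)), Pow(Pow(Add(20034, Add(11357, Mul(-1, Add(5412, Mul(-1, -233))))), -1), -1)) = Mul(Mul(6, 3600), Pow(Pow(Add(20034, Add(11357, Mul(-1, Add(5412, 233)))), -1), -1)) = Mul(21600, Pow(Pow(Add(20034, Add(11357, Mul(-1, 5645))), -1), -1)) = Mul(21600, Pow(Pow(Add(20034, Add(11357, -5645)), -1), -1)) = Mul(21600, Pow(Pow(Add(20034, 5712), -1), -1)) = Mul(21600, Pow(Pow(25746, -1), -1)) = Mul(21600, Pow(Rational(1, 25746), -1)) = Mul(21600, 25746) = 556113600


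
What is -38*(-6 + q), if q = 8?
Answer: -76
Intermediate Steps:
-38*(-6 + q) = -38*(-6 + 8) = -38*2 = -76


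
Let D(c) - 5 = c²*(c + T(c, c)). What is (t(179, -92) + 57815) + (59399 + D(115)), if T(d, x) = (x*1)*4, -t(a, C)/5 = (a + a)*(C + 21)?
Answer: 7848684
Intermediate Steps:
t(a, C) = -10*a*(21 + C) (t(a, C) = -5*(a + a)*(C + 21) = -5*2*a*(21 + C) = -10*a*(21 + C))
T(d, x) = 4*x (T(d, x) = x*4 = 4*x)
D(c) = 5 + 5*c³ (D(c) = 5 + c²*(c + 4*c) = 5 + c²*(5*c) = 5 + 5*c³)
(t(179, -92) + 57815) + (59399 + D(115)) = (-10*179*(21 - 92) + 57815) + (59399 + (5 + 5*115³)) = (-10*179*(-71) + 57815) + (59399 + (5 + 5*1520875)) = (127090 + 57815) + (59399 + (5 + 7604375)) = 184905 + (59399 + 7604380) = 184905 + 7663779 = 7848684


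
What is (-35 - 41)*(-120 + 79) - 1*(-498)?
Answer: 3614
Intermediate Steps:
(-35 - 41)*(-120 + 79) - 1*(-498) = -76*(-41) + 498 = 3116 + 498 = 3614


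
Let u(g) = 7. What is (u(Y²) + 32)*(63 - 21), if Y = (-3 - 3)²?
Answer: 1638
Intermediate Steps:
Y = 36 (Y = (-6)² = 36)
(u(Y²) + 32)*(63 - 21) = (7 + 32)*(63 - 21) = 39*42 = 1638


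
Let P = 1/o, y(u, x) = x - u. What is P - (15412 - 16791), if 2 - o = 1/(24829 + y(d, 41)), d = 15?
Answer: 68573566/49709 ≈ 1379.5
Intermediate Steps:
o = 49709/24855 (o = 2 - 1/(24829 + (41 - 1*15)) = 2 - 1/(24829 + (41 - 15)) = 2 - 1/(24829 + 26) = 2 - 1/24855 = 49709/24855 ≈ 2.0000)
P = 24855/49709 (P = 1/(49709/24855) = 24855/49709 ≈ 0.50001)
P - (15412 - 16791) = 24855/49709 - (15412 - 16791) = 24855/49709 - 1*(-1379) = 24855/49709 + 1379 = 68573566/49709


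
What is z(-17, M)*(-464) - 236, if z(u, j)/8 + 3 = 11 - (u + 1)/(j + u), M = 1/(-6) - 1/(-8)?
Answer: -10816780/409 ≈ -26447.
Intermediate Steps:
M = -1/24 (M = 1*(-⅙) - 1*(-⅛) = -⅙ + ⅛ = -1/24 ≈ -0.041667)
z(u, j) = 64 - 8*(1 + u)/(j + u) (z(u, j) = -24 + 8*(11 - (u + 1)/(j + u)) = -24 + 8*(11 - (1 + u)/(j + u)) = -24 + (88 - 8*(1 + u)/(j + u)) = 64 - 8*(1 + u)/(j + u))
z(-17, M)*(-464) - 236 = (8*(-1 + 7*(-17) + 8*(-1/24))/(-1/24 - 17))*(-464) - 236 = (8*(-1 - 119 - ⅓)/(-409/24))*(-464) - 236 = (8*(-24/409)*(-361/3))*(-464) - 236 = (23104/409)*(-464) - 236 = -10720256/409 - 236 = -10816780/409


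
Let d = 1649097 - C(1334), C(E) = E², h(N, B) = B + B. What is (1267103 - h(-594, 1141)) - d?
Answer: 1395280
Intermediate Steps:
h(N, B) = 2*B
d = -130459 (d = 1649097 - 1*1334² = 1649097 - 1*1779556 = 1649097 - 1779556 = -130459)
(1267103 - h(-594, 1141)) - d = (1267103 - 2*1141) - 1*(-130459) = (1267103 - 1*2282) + 130459 = (1267103 - 2282) + 130459 = 1264821 + 130459 = 1395280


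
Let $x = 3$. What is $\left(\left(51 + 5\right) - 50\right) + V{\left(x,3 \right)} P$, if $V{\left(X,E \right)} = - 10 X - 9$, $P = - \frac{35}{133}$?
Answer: $\frac{309}{19} \approx 16.263$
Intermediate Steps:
$P = - \frac{5}{19}$ ($P = \left(-35\right) \frac{1}{133} = - \frac{5}{19} \approx -0.26316$)
$V{\left(X,E \right)} = -9 - 10 X$
$\left(\left(51 + 5\right) - 50\right) + V{\left(x,3 \right)} P = \left(\left(51 + 5\right) - 50\right) + \left(-9 - 30\right) \left(- \frac{5}{19}\right) = \left(56 - 50\right) + \left(-9 - 30\right) \left(- \frac{5}{19}\right) = 6 - - \frac{195}{19} = 6 + \frac{195}{19} = \frac{309}{19}$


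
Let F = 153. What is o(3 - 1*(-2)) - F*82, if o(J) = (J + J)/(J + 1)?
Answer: -37633/3 ≈ -12544.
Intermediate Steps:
o(J) = 2*J/(1 + J) (o(J) = (2*J)/(1 + J) = 2*J/(1 + J))
o(3 - 1*(-2)) - F*82 = 2*(3 - 1*(-2))/(1 + (3 - 1*(-2))) - 1*153*82 = 2*(3 + 2)/(1 + (3 + 2)) - 153*82 = 2*5/(1 + 5) - 12546 = 2*5/6 - 12546 = 2*5*(1/6) - 12546 = 5/3 - 12546 = -37633/3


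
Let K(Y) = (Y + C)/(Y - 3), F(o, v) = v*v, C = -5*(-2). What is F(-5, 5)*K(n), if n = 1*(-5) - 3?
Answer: -50/11 ≈ -4.5455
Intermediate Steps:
C = 10
F(o, v) = v²
n = -8 (n = -5 - 3 = -8)
K(Y) = (10 + Y)/(-3 + Y) (K(Y) = (Y + 10)/(Y - 3) = (10 + Y)/(-3 + Y))
F(-5, 5)*K(n) = 5²*((10 - 8)/(-3 - 8)) = 25*(2/(-11)) = 25*(-1/11*2) = 25*(-2/11) = -50/11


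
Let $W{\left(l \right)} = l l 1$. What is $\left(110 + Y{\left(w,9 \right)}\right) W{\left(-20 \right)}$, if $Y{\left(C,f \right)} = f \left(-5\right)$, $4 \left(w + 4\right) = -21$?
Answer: $26000$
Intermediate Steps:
$w = - \frac{37}{4}$ ($w = -4 + \frac{1}{4} \left(-21\right) = -4 - \frac{21}{4} = - \frac{37}{4} \approx -9.25$)
$W{\left(l \right)} = l^{2}$ ($W{\left(l \right)} = l^{2} \cdot 1 = l^{2}$)
$Y{\left(C,f \right)} = - 5 f$
$\left(110 + Y{\left(w,9 \right)}\right) W{\left(-20 \right)} = \left(110 - 45\right) \left(-20\right)^{2} = \left(110 - 45\right) 400 = 65 \cdot 400 = 26000$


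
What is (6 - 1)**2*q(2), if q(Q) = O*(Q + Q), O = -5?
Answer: -500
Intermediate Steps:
q(Q) = -10*Q (q(Q) = -5*(Q + Q) = -10*Q)
(6 - 1)**2*q(2) = (6 - 1)**2*(-10*2) = 5**2*(-20) = 25*(-20) = -500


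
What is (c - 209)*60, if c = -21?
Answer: -13800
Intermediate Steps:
(c - 209)*60 = (-21 - 209)*60 = -230*60 = -13800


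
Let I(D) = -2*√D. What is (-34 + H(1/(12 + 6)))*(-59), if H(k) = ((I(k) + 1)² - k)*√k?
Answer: 18172/9 - 413*√2/36 ≈ 2002.9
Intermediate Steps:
H(k) = √k*((1 - 2*√k)² - k) (H(k) = ((-2*√k + 1)² - k)*√k = ((1 - 2*√k)² - k)*√k = √k*((1 - 2*√k)² - k))
(-34 + H(1/(12 + 6)))*(-59) = (-34 + (√(1/(12 + 6)) - 4/(12 + 6) + 3*(1/(12 + 6))^(3/2)))*(-59) = (-34 + (√(1/18) - 4/18 + 3*(1/18)^(3/2)))*(-59) = (-34 + (√(1/18) - 4*1/18 + 3*(1/18)^(3/2)))*(-59) = (-34 + (√2/6 - 2/9 + 3*(√2/108)))*(-59) = (-34 + (√2/6 - 2/9 + √2/36))*(-59) = (-34 + (-2/9 + 7*√2/36))*(-59) = (-308/9 + 7*√2/36)*(-59) = 18172/9 - 413*√2/36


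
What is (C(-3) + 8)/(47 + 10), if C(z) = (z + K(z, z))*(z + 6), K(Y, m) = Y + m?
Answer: -⅓ ≈ -0.33333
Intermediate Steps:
C(z) = 3*z*(6 + z) (C(z) = (z + (z + z))*(z + 6) = (z + 2*z)*(6 + z) = (3*z)*(6 + z) = 3*z*(6 + z))
(C(-3) + 8)/(47 + 10) = (3*(-3)*(6 - 3) + 8)/(47 + 10) = (3*(-3)*3 + 8)/57 = (-27 + 8)*(1/57) = -19*1/57 = -⅓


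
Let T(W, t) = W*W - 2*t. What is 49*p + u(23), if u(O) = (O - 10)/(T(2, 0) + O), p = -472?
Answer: -624443/27 ≈ -23128.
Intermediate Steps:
T(W, t) = W**2 - 2*t
u(O) = (-10 + O)/(4 + O) (u(O) = (O - 10)/((2**2 - 2*0) + O) = (-10 + O)/((4 + 0) + O) = (-10 + O)/(4 + O))
49*p + u(23) = 49*(-472) + (-10 + 23)/(4 + 23) = -23128 + 13/27 = -624443/27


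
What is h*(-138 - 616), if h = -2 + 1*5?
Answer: -2262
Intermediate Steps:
h = 3 (h = -2 + 5 = 3)
h*(-138 - 616) = 3*(-138 - 616) = 3*(-754) = -2262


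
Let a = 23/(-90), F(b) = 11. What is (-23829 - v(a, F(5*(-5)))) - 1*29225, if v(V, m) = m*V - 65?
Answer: -4768757/90 ≈ -52986.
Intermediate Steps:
a = -23/90 (a = 23*(-1/90) = -23/90 ≈ -0.25556)
v(V, m) = -65 + V*m (v(V, m) = V*m - 65 = -65 + V*m)
(-23829 - v(a, F(5*(-5)))) - 1*29225 = (-23829 - (-65 - 23/90*11)) - 1*29225 = (-23829 - (-65 - 253/90)) - 29225 = (-23829 - 1*(-6103/90)) - 29225 = (-23829 + 6103/90) - 29225 = -2138507/90 - 29225 = -4768757/90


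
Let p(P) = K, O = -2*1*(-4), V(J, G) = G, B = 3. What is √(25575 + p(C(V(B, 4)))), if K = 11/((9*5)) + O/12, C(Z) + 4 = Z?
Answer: 2*√1438645/15 ≈ 159.92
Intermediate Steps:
C(Z) = -4 + Z
O = 8 (O = -2*(-4) = 8)
K = 41/45 (K = 11/((9*5)) + 8/12 = 11/45 + 8*(1/12) = 11*(1/45) + ⅔ = 11/45 + ⅔ = 41/45 ≈ 0.91111)
p(P) = 41/45
√(25575 + p(C(V(B, 4)))) = √(25575 + 41/45) = √(1150916/45) = 2*√1438645/15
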